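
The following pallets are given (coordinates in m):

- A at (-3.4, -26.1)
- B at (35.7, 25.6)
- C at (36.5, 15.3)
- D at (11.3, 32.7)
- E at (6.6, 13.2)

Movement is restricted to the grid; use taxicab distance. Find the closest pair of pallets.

Pairwise distances:
A–B: 90.8 m
A–C: 81.3 m
A–D: 73.5 m
A–E: 49.3 m
B–C: 11.1 m
B–D: 31.5 m
B–E: 41.5 m
C–D: 42.6 m
C–E: 32.0 m
D–E: 24.2 m
Closest pair: B–C at 11.1 m.

B and C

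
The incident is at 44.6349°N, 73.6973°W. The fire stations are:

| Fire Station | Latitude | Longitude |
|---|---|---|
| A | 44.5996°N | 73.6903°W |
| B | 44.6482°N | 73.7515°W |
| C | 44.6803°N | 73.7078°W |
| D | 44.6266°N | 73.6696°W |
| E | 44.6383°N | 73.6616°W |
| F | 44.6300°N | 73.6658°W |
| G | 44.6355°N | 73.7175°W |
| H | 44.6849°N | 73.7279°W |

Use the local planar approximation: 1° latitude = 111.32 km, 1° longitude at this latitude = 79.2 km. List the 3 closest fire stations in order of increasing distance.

Distances from 44.6349°N, 73.6973°W:
A: √((-0.0353·111.32)² + (0.0070·79.2)²) = √(15.441725 + 0.307359) = 3.9685 km
B: √((0.0133·111.32)² + (-0.0542·79.2)²) = √(2.192046 + 18.426758) = 4.5408 km
C: √((0.0454·111.32)² + (-0.0105·79.2)²) = √(25.542188 + 0.691559) = 5.1219 km
D: √((-0.0083·111.32)² + (0.0277·79.2)²) = √(0.853695 + 4.812934) = 2.3805 km
E: √((0.0034·111.32)² + (0.0357·79.2)²) = √(0.143253 + 7.994417) = 2.8527 km
F: √((-0.0049·111.32)² + (0.0315·79.2)²) = √(0.297535 + 6.224027) = 2.5537 km
G: √((0.0006·111.32)² + (-0.0202·79.2)²) = √(0.004461 + 2.559488) = 1.6012 km
H: √((0.0500·111.32)² + (-0.0306·79.2)²) = √(30.980356 + 5.873449) = 6.0707 km
Sorted: G (1.6012 km) < D (2.3805 km) < F (2.5537 km) < E (2.8527 km) < A (3.9685 km) < …

G, D, F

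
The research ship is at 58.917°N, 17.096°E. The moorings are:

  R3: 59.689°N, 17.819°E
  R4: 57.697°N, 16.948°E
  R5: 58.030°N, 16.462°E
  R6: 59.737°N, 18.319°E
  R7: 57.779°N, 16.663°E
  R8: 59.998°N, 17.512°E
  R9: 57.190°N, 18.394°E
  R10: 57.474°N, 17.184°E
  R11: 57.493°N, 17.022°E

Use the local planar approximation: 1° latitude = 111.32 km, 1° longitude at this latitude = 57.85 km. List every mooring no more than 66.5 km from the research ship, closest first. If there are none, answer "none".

none

Distances from 58.917°N, 17.096°E:
R3: √((0.772·111.32)² + (0.723·57.85)²) = √(7385.51860 + 1749.37663) = 95.577 km
R4: √((-1.220·111.32)² + (-0.148·57.85)²) = √(18444.46475 + 73.30442) = 136.080 km
R5: √((-0.887·111.32)² + (-0.634·57.85)²) = √(9749.75348 + 1345.19499) = 105.333 km
R6: √((0.820·111.32)² + (1.223·57.85)²) = √(8332.47655 + 5005.64033) = 115.491 km
R7: √((-1.138·111.32)² + (-0.433·57.85)²) = √(16048.36966 + 627.45491) = 129.135 km
R8: √((1.081·111.32)² + (0.416·57.85)²) = √(14480.97432 + 579.15310) = 122.720 km
R9: √((-1.727·111.32)² + (1.298·57.85)²) = √(36959.92408 + 5638.40297) = 206.394 km
R10: √((-1.443·111.32)² + (0.088·57.85)²) = √(25803.52612 + 25.91624) = 160.715 km
R11: √((-1.424·111.32)² + (-0.074·57.85)²) = √(25128.48895 + 18.32610) = 158.577 km
Threshold 66.5 km: none within range.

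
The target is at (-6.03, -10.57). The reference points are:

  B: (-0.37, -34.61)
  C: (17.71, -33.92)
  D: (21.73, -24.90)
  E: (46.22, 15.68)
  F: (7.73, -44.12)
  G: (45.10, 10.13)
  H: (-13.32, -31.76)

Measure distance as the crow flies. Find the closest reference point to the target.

Distances from (-6.03, -10.57):
B: √((5.66)² + (-24.04)²) = √(32.0356 + 577.9216) = 24.70
C: √((23.74)² + (-23.35)²) = √(563.5876 + 545.2225) = 33.30
D: √((27.76)² + (-14.33)²) = √(770.6176 + 205.3489) = 31.24
E: √((52.25)² + (26.25)²) = √(2730.0625 + 689.0625) = 58.47
F: √((13.76)² + (-33.55)²) = √(189.3376 + 1125.6025) = 36.26
G: √((51.13)² + (20.70)²) = √(2614.2769 + 428.4900) = 55.16
H: √((-7.29)² + (-21.19)²) = √(53.1441 + 449.0161) = 22.41
Minimum: H at 22.41.

H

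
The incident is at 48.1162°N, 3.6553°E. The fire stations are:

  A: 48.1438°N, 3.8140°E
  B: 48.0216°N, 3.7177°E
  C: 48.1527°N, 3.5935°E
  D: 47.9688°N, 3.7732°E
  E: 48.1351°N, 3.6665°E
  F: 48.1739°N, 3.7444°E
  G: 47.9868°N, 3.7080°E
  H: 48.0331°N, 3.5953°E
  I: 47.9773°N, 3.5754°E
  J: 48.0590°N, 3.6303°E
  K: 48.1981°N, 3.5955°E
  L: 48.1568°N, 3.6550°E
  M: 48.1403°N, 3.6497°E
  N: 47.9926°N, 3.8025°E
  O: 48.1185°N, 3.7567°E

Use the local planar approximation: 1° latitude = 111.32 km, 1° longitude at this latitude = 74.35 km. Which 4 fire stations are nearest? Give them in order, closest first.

Distances from 48.1162°N, 3.6553°E:
A: √((0.0276·111.32)² + (0.1587·74.35)²) = √(9.439838 + 139.224542) = 12.1928 km
B: √((-0.0946·111.32)² + (0.0624·74.35)²) = √(110.899265 + 21.524404) = 11.5075 km
C: √((0.0365·111.32)² + (-0.0618·74.35)²) = √(16.509432 + 21.112463) = 6.1337 km
D: √((-0.1474·111.32)² + (0.1179·74.35)²) = √(269.241104 + 76.840389) = 18.6033 km
E: √((0.0189·111.32)² + (0.0112·74.35)²) = √(4.426597 + 0.693423) = 2.2627 km
F: √((0.0577·111.32)² + (0.0891·74.35)²) = √(41.257036 + 43.885126) = 9.2273 km
G: √((-0.1294·111.32)² + (0.0527·74.35)²) = √(207.498494 + 15.352644) = 14.9282 km
H: √((-0.0831·111.32)² + (-0.0600·74.35)²) = √(85.575302 + 19.900521) = 10.2701 km
I: √((-0.1389·111.32)² + (-0.0799·74.35)²) = √(239.084206 + 35.290313) = 16.5643 km
J: √((-0.0572·111.32)² + (-0.0250·74.35)²) = √(40.545107 + 3.454952) = 6.6333 km
K: √((0.0819·111.32)² + (-0.0598·74.35)²) = √(83.121658 + 19.768072) = 10.1435 km
L: √((0.0406·111.32)² + (-0.0003·74.35)²) = √(20.426712 + 0.000498) = 4.5196 km
M: √((0.0241·111.32)² + (-0.0056·74.35)²) = √(7.197480 + 0.173356) = 2.7149 km
N: √((-0.1236·111.32)² + (0.1472·74.35)²) = √(189.314264 + 119.778140) = 17.5810 km
O: √((0.0023·111.32)² + (0.1014·74.35)²) = √(0.065554 + 56.837878) = 7.5434 km
Sorted: E (2.2627 km) < M (2.7149 km) < L (4.5196 km) < C (6.1337 km) < J (6.6333 km) < O (7.5434 km) < …

E, M, L, C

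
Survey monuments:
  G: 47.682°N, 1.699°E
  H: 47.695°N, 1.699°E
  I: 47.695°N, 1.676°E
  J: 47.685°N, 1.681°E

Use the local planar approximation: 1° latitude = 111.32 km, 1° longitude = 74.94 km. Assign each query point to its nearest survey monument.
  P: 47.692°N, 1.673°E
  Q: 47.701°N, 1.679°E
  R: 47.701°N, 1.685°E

P→I; Q→I; R→I

P at 47.692°N, 1.673°E:
  G: 2.244 km
  H: 1.977 km
  I: 0.403 km
  J: 0.983 km
  → nearest: I (0.403 km)
Q at 47.701°N, 1.679°E:
  G: 2.592 km
  H: 1.641 km
  I: 0.705 km
  J: 1.787 km
  → nearest: I (0.705 km)
R at 47.701°N, 1.685°E:
  G: 2.361 km
  H: 1.244 km
  I: 0.949 km
  J: 1.806 km
  → nearest: I (0.949 km)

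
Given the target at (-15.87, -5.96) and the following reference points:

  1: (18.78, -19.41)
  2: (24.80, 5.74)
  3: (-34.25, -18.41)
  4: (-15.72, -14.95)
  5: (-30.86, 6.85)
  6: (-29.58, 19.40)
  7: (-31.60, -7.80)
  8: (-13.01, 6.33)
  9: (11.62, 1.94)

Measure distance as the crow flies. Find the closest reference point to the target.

Distances from (-15.87, -5.96):
1: 37.17
2: 42.32
3: 22.20
4: 8.99
5: 19.72
6: 28.83
7: 15.84
8: 12.62
9: 28.60
Minimum: 4 at 8.99.

4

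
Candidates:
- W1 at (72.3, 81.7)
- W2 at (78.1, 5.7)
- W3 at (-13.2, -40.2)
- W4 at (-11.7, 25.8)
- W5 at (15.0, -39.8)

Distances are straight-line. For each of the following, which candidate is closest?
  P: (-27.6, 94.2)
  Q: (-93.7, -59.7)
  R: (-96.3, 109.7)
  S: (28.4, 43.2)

P at (-27.6, 94.2):
  W1: √((99.9)² + (-12.5)²) = √(9980.010 + 156.250) = 100.7
  W2: √((105.7)² + (-88.5)²) = √(11172.490 + 7832.250) = 137.9
  W3: √((14.4)² + (-134.4)²) = √(207.360 + 18063.360) = 135.2
  W4: √((15.9)² + (-68.4)²) = √(252.810 + 4678.560) = 70.2
  W5: √((42.6)² + (-134.0)²) = √(1814.760 + 17956.000) = 140.6
  → nearest: W4 (70.2)
Q at (-93.7, -59.7):
  W1: √((166.0)² + (141.4)²) = √(27556.000 + 19993.960) = 218.1
  W2: √((171.8)² + (65.4)²) = √(29515.240 + 4277.160) = 183.8
  W3: √((80.5)² + (19.5)²) = √(6480.250 + 380.250) = 82.8
  W4: √((82.0)² + (85.5)²) = √(6724.000 + 7310.250) = 118.5
  W5: √((108.7)² + (19.9)²) = √(11815.690 + 396.010) = 110.5
  → nearest: W3 (82.8)
R at (-96.3, 109.7):
  W1: √((168.6)² + (-28.0)²) = √(28425.960 + 784.000) = 170.9
  W2: √((174.4)² + (-104.0)²) = √(30415.360 + 10816.000) = 203.1
  W3: √((83.1)² + (-149.9)²) = √(6905.610 + 22470.010) = 171.4
  W4: √((84.6)² + (-83.9)²) = √(7157.160 + 7039.210) = 119.1
  W5: √((111.3)² + (-149.5)²) = √(12387.690 + 22350.250) = 186.4
  → nearest: W4 (119.1)
S at (28.4, 43.2):
  W1: √((43.9)² + (38.5)²) = √(1927.210 + 1482.250) = 58.4
  W2: √((49.7)² + (-37.5)²) = √(2470.090 + 1406.250) = 62.3
  W3: √((-41.6)² + (-83.4)²) = √(1730.560 + 6955.560) = 93.2
  W4: √((-40.1)² + (-17.4)²) = √(1608.010 + 302.760) = 43.7
  W5: √((-13.4)² + (-83.0)²) = √(179.560 + 6889.000) = 84.1
  → nearest: W4 (43.7)

P→W4; Q→W3; R→W4; S→W4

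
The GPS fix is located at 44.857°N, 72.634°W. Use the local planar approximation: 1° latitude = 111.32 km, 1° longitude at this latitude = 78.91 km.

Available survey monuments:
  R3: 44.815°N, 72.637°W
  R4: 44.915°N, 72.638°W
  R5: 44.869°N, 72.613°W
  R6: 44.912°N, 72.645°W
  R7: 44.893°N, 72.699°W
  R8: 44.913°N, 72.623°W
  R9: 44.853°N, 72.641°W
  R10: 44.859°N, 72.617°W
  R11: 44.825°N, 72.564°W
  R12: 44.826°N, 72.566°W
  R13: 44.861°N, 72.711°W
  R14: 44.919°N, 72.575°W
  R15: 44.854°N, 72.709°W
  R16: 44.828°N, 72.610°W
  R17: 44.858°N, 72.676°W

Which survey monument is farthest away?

Distances from 44.857°N, 72.634°W:
R3: √((-0.042·111.32)² + (-0.003·78.91)²) = √(21.85974 + 0.05604) = 4.681 km
R4: √((0.058·111.32)² + (-0.004·78.91)²) = √(41.68717 + 0.09963) = 6.464 km
R5: √((0.012·111.32)² + (0.021·78.91)²) = √(1.78447 + 2.74601) = 2.128 km
R6: √((0.055·111.32)² + (-0.011·78.91)²) = √(37.48623 + 0.75344) = 6.184 km
R7: √((0.036·111.32)² + (-0.065·78.91)²) = √(16.06022 + 26.30818) = 6.509 km
R8: √((0.056·111.32)² + (0.011·78.91)²) = √(38.86176 + 0.75344) = 6.294 km
R9: √((-0.004·111.32)² + (-0.007·78.91)²) = √(0.19827 + 0.30511) = 0.709 km
R10: √((0.002·111.32)² + (0.017·78.91)²) = √(0.04957 + 1.79954) = 1.360 km
R11: √((-0.032·111.32)² + (0.070·78.91)²) = √(12.68955 + 30.51126) = 6.573 km
R12: √((-0.031·111.32)² + (0.068·78.91)²) = √(11.90885 + 28.79267) = 6.380 km
R13: √((0.004·111.32)² + (-0.077·78.91)²) = √(0.19827 + 36.91863) = 6.092 km
R14: √((0.062·111.32)² + (0.059·78.91)²) = √(47.63540 + 21.67545) = 8.325 km
R15: √((-0.003·111.32)² + (-0.075·78.91)²) = √(0.11153 + 35.02568) = 5.928 km
R16: √((-0.029·111.32)² + (0.024·78.91)²) = √(10.42179 + 3.58663) = 3.743 km
R17: √((0.001·111.32)² + (-0.042·78.91)²) = √(0.01239 + 10.98405) = 3.316 km
Maximum: R14 at 8.325 km.

R14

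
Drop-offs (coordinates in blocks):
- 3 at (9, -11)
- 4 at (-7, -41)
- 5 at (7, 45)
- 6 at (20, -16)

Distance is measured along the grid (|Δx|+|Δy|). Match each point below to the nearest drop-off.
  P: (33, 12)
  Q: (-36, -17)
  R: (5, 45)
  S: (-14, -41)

P at (33, 12):
  3: |-24| + |-23| = 24 + 23 = 47 blocks
  4: |-40| + |-53| = 40 + 53 = 93 blocks
  5: |-26| + |33| = 26 + 33 = 59 blocks
  6: |-13| + |-28| = 13 + 28 = 41 blocks
  → nearest: 6 (41 blocks)
Q at (-36, -17):
  3: |45| + |6| = 45 + 6 = 51 blocks
  4: |29| + |-24| = 29 + 24 = 53 blocks
  5: |43| + |62| = 43 + 62 = 105 blocks
  6: |56| + |1| = 56 + 1 = 57 blocks
  → nearest: 3 (51 blocks)
R at (5, 45):
  3: |4| + |-56| = 4 + 56 = 60 blocks
  4: |-12| + |-86| = 12 + 86 = 98 blocks
  5: |2| + |0| = 2 + 0 = 2 blocks
  6: |15| + |-61| = 15 + 61 = 76 blocks
  → nearest: 5 (2 blocks)
S at (-14, -41):
  3: |23| + |30| = 23 + 30 = 53 blocks
  4: |7| + |0| = 7 + 0 = 7 blocks
  5: |21| + |86| = 21 + 86 = 107 blocks
  6: |34| + |25| = 34 + 25 = 59 blocks
  → nearest: 4 (7 blocks)

P→6; Q→3; R→5; S→4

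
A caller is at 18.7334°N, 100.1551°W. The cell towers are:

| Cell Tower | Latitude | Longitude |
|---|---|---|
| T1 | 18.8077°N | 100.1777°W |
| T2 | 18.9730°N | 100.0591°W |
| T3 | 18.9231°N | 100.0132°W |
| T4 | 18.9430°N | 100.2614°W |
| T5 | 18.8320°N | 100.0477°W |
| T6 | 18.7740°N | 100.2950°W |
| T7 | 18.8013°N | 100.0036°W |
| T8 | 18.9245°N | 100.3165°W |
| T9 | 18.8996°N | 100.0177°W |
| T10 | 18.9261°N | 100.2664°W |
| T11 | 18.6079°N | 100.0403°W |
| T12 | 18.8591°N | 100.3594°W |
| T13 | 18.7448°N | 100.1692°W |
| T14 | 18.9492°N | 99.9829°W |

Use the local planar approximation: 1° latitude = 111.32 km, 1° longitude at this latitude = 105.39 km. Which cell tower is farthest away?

Distances from 18.7334°N, 100.1551°W:
T1: 8.6072 km
T2: 28.5267 km
T3: 25.8765 km
T4: 25.8828 km
T5: 15.7668 km
T6: 15.4212 km
T7: 17.6654 km
T8: 27.2376 km
T9: 23.4944 km
T10: 24.4490 km
T11: 18.4813 km
T12: 25.6787 km
T13: 1.9541 km
T14: 30.1074 km
Maximum: T14 at 30.1074 km.

T14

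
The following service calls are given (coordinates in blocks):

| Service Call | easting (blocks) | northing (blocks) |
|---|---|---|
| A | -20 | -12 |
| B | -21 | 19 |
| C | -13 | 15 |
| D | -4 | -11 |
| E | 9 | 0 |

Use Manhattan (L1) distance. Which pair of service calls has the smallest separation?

B and C

Pairwise distances:
A–B: 32 blocks
A–C: 34 blocks
A–D: 17 blocks
A–E: 41 blocks
B–C: 12 blocks
B–D: 47 blocks
B–E: 49 blocks
C–D: 35 blocks
C–E: 37 blocks
D–E: 24 blocks
Closest pair: B–C at 12 blocks.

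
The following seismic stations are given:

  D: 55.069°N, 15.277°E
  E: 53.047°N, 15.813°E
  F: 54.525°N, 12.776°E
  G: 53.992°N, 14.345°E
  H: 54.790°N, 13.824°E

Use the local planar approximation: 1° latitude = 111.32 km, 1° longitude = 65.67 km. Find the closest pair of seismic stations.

F and H

Pairwise distances:
F–H: 74.878 km
G–H: 95.194 km
D–H: 100.346 km
F–G: 118.899 km
D–G: 134.611 km
E–G: 142.689 km
D–F: 175.049 km
D–E: 227.825 km
E–H: 233.899 km
E–F: 258.547 km
Closest pair: F–H at 74.878 km.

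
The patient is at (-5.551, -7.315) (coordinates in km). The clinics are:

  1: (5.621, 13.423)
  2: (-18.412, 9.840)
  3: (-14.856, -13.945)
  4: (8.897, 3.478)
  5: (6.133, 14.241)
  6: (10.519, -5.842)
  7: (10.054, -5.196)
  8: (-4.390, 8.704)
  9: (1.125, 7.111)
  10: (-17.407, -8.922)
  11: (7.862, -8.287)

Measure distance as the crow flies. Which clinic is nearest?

Distances from (-5.551, -7.315):
1: √((11.172)² + (20.738)²) = √(124.81358 + 430.06464) = 23.556 km
2: √((-12.861)² + (17.155)²) = √(165.40532 + 294.29403) = 21.441 km
3: √((-9.305)² + (-6.630)²) = √(86.58302 + 43.95690) = 11.425 km
4: √((14.448)² + (10.793)²) = √(208.74470 + 116.48885) = 18.034 km
5: √((11.684)² + (21.556)²) = √(136.51586 + 464.66114) = 24.519 km
6: √((16.070)² + (1.473)²) = √(258.24490 + 2.16973) = 16.137 km
7: √((15.605)² + (2.119)²) = √(243.51603 + 4.49016) = 15.748 km
8: √((1.161)² + (16.019)²) = √(1.34792 + 256.60836) = 16.061 km
9: √((6.676)² + (14.426)²) = √(44.56898 + 208.10948) = 15.896 km
10: √((-11.856)² + (-1.607)²) = √(140.56474 + 2.58245) = 11.964 km
11: √((13.413)² + (-0.972)²) = √(179.90857 + 0.94478) = 13.448 km
Minimum: 3 at 11.425 km.

3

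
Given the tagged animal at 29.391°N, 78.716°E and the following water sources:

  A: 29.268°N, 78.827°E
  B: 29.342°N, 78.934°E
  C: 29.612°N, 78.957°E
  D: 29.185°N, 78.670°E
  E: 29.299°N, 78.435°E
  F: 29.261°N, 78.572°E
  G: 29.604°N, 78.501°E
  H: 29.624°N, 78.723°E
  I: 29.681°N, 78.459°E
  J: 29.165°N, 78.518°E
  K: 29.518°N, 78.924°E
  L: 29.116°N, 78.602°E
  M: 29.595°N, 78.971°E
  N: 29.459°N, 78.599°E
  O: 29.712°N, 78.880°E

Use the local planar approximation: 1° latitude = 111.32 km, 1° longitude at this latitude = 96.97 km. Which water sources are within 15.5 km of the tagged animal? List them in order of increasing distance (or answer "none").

N

Distances from 29.391°N, 78.716°E:
A: √((-0.123·111.32)² + (0.111·96.97)²) = √(187.48072 + 115.85659) = 17.417 km
B: √((-0.049·111.32)² + (0.218·96.97)²) = √(29.75353 + 446.87677) = 21.832 km
C: √((0.221·111.32)² + (0.241·96.97)²) = √(605.24463 + 546.14615) = 33.932 km
D: √((-0.206·111.32)² + (-0.046·96.97)²) = √(525.87295 + 19.89713) = 23.362 km
E: √((-0.092·111.32)² + (-0.281·96.97)²) = √(104.88709 + 742.48457) = 29.110 km
F: √((-0.130·111.32)² + (-0.144·96.97)²) = √(209.42721 + 194.98436) = 20.110 km
G: √((0.213·111.32)² + (-0.215·96.97)²) = √(562.21911 + 434.66204) = 31.573 km
H: √((0.233·111.32)² + (0.007·96.97)²) = √(672.75702 + 0.46076) = 25.946 km
I: √((0.290·111.32)² + (-0.257·96.97)²) = √(1042.17918 + 621.07070) = 40.783 km
J: √((-0.226·111.32)² + (-0.198·96.97)²) = √(632.94107 + 368.64230) = 31.648 km
K: √((0.127·111.32)² + (0.208·96.97)²) = √(199.87286 + 406.81922) = 24.631 km
L: √((-0.275·111.32)² + (-0.114·96.97)²) = √(937.15577 + 122.20374) = 32.548 km
M: √((0.204·111.32)² + (0.255·96.97)²) = √(515.71140 + 611.44184) = 33.573 km
N: √((0.068·111.32)² + (-0.117·96.97)²) = √(57.30127 + 128.72014) = 13.639 km
O: √((0.321·111.32)² + (0.164·96.97)²) = √(1276.89875 + 252.90795) = 39.113 km
Threshold 15.5 km: N (13.639 km) is within range.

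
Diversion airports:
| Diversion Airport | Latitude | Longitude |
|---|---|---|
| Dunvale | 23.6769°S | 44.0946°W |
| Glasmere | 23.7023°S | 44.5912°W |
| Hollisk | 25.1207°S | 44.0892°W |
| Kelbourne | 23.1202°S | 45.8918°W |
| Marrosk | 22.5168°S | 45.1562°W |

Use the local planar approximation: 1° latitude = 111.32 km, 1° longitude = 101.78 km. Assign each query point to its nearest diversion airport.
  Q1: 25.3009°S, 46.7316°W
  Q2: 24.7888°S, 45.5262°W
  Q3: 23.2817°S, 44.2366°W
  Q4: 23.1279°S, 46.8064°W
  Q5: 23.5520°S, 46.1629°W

Q1 at 25.3009°S, 46.7316°W:
  Dunvale: √((1.6240·111.32)² + (2.6370·101.78)²) = √(32682.738954 + 72035.264086) = 323.6016 km
  Glasmere: √((1.5986·111.32)² + (2.1404·101.78)²) = √(31668.392035 + 47458.584158) = 281.2952 km
  Hollisk: √((0.1802·111.32)² + (2.6424·101.78)²) = √(402.398144 + 72330.591131) = 269.6905 km
  Kelbourne: √((2.1807·111.32)² + (0.8398·101.78)²) = √(58930.244433 + 7305.948957) = 257.3639 km
  Marrosk: √((2.7841·111.32)² + (1.5754·101.78)²) = √(96054.132914 + 25710.266322) = 348.9476 km
  → nearest: Kelbourne (257.3639 km)
Q2 at 24.7888°S, 45.5262°W:
  Dunvale: √((1.1119·111.32)² + (1.4316·101.78)²) = √(15320.673443 + 21230.893535) = 191.1846 km
  Glasmere: √((1.0865·111.32)² + (0.9350·101.78)²) = √(14628.704143 + 9056.243994) = 153.8991 km
  Hollisk: √((-0.3319·111.32)² + (1.4370·101.78)²) = √(1365.088790 + 21391.361612) = 150.8524 km
  Kelbourne: √((1.6686·111.32)² + (-0.3656·101.78)²) = √(34502.524570 + 1384.641255) = 189.4391 km
  Marrosk: √((2.2720·111.32)² + (0.3700·101.78)²) = √(63968.040795 + 1418.170154) = 255.7073 km
  → nearest: Hollisk (150.8524 km)
Q3 at 23.2817°S, 44.2366°W:
  Dunvale: √((-0.3952·111.32)² + (0.1420·101.78)²) = √(1935.442472 + 208.882272) = 46.3069 km
  Glasmere: √((-0.4206·111.32)² + (-0.3546·101.78)²) = √(2192.224020 + 1302.573851) = 59.1168 km
  Hollisk: √((-1.8390·111.32)² + (0.1474·101.78)²) = √(41909.246618 + 225.071166) = 205.2665 km
  Kelbourne: √((0.1615·111.32)² + (-1.6552·101.78)²) = √(323.214956 + 28380.879411) = 169.4228 km
  Marrosk: √((0.7649·111.32)² + (-0.9196·101.78)²) = √(7250.295662 + 8760.377443) = 126.5333 km
  → nearest: Dunvale (46.3069 km)
Q4 at 23.1279°S, 46.8064°W:
  Dunvale: √((-0.5490·111.32)² + (2.7118·101.78)²) = √(3735.004112 + 76179.866257) = 282.6922 km
  Glasmere: √((-0.5744·111.32)² + (2.2152·101.78)²) = √(4088.605964 + 50833.589621) = 234.3548 km
  Hollisk: √((-1.9928·111.32)² + (2.7172·101.78)²) = √(49212.318308 + 76483.561853) = 354.5361 km
  Kelbourne: √((0.0077·111.32)² + (0.9146·101.78)²) = √(0.734730 + 8665.373510) = 93.0919 km
  Marrosk: √((0.6111·111.32)² + (1.6502·101.78)²) = √(4627.761437 + 28209.673435) = 181.2110 km
  → nearest: Kelbourne (93.0919 km)
Q5 at 23.5520°S, 46.1629°W:
  Dunvale: √((-0.1249·111.32)² + (2.0683·101.78)²) = √(193.317545 + 44315.122788) = 210.9702 km
  Glasmere: √((-0.1503·111.32)² + (1.5717·101.78)²) = √(279.939612 + 25589.641368) = 160.8402 km
  Hollisk: √((-1.5687·111.32)² + (2.0737·101.78)²) = √(30494.828019 + 44546.824236) = 273.9373 km
  Kelbourne: √((0.4318·111.32)² + (0.2711·101.78)²) = √(2310.530317 + 761.349257) = 55.4245 km
  Marrosk: √((1.0352·111.32)² + (1.0067·101.78)²) = √(13279.903585 + 10498.446280) = 154.2023 km
  → nearest: Kelbourne (55.4245 km)

Q1→Kelbourne; Q2→Hollisk; Q3→Dunvale; Q4→Kelbourne; Q5→Kelbourne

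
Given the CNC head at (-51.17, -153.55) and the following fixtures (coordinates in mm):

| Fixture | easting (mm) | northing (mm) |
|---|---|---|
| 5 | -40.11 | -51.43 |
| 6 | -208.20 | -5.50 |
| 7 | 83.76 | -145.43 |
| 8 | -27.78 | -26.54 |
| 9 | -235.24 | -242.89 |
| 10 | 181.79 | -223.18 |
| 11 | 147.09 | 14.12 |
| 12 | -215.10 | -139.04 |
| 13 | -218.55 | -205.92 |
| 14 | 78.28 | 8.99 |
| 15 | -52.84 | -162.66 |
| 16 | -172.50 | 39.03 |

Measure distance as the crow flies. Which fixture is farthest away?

Distances from (-51.17, -153.55):
5: 102.72 mm
6: 215.82 mm
7: 135.17 mm
8: 129.15 mm
9: 204.61 mm
10: 243.14 mm
11: 259.65 mm
12: 164.57 mm
13: 175.38 mm
14: 207.79 mm
15: 9.26 mm
16: 227.61 mm
Maximum: 11 at 259.65 mm.

11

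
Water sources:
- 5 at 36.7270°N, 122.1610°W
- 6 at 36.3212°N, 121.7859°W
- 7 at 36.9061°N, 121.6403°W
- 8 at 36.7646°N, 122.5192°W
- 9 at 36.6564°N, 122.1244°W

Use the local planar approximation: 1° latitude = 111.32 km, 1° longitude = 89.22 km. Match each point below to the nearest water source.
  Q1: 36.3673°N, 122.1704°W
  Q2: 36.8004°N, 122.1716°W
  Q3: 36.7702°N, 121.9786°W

Q1 at 36.3673°N, 122.1704°W:
  5: √((0.3597·111.32)² + (0.0094·89.22)²) = √(1603.346068 + 0.703364) = 40.0506 km
  6: √((-0.0461·111.32)² + (0.3845·89.22)²) = √(26.335905 + 1176.839200) = 34.6868 km
  7: √((0.5388·111.32)² + (0.5301·89.22)²) = √(3597.506352 + 2236.866401) = 76.3831 km
  8: √((0.3973·111.32)² + (-0.3488·89.22)²) = √(1956.066095 + 968.450417) = 54.0788 km
  9: √((0.2891·111.32)² + (0.0460·89.22)²) = √(1035.720515 + 16.843801) = 32.4432 km
  → nearest: 9 (32.4432 km)
Q2 at 36.8004°N, 122.1716°W:
  5: √((-0.0734·111.32)² + (0.0106·89.22)²) = √(66.763411 + 0.894409) = 8.2254 km
  6: √((-0.4792·111.32)² + (0.3857·89.22)²) = √(2845.640375 + 1184.196343) = 63.4810 km
  7: √((0.1057·111.32)² + (0.5313·89.22)²) = √(138.451087 + 2247.005159) = 48.8411 km
  8: √((-0.0358·111.32)² + (-0.3476·89.22)²) = √(15.882265 + 961.798230) = 31.2679 km
  9: √((-0.1440·111.32)² + (0.0472·89.22)²) = √(256.963465 + 17.734071) = 16.5740 km
  → nearest: 5 (8.2254 km)
Q3 at 36.7702°N, 121.9786°W:
  5: √((-0.0432·111.32)² + (-0.1824·89.22)²) = √(23.126712 + 264.834223) = 16.9694 km
  6: √((-0.4490·111.32)² + (0.1927·89.22)²) = √(2498.268300 + 295.588727) = 52.8569 km
  7: √((0.1359·111.32)² + (0.3383·89.22)²) = √(228.868123 + 911.021095) = 33.7622 km
  8: √((-0.0056·111.32)² + (-0.5406·89.22)²) = √(0.388618 + 2326.357850) = 48.2364 km
  9: √((-0.1138·111.32)² + (-0.1458·89.22)²) = √(160.483697 + 169.215244) = 18.1576 km
  → nearest: 5 (16.9694 km)

Q1→9; Q2→5; Q3→5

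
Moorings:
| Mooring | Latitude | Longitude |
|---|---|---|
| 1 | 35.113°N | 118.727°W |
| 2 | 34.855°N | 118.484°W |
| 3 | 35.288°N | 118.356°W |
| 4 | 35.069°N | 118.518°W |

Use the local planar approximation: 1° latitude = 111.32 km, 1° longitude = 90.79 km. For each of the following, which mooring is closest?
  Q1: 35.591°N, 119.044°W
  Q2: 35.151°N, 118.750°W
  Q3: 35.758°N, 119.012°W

Q1 at 35.591°N, 119.044°W:
  1: √((-0.478·111.32)² + (0.317·90.79)²) = √(2831.40626 + 828.31315) = 60.496 km
  2: √((-0.736·111.32)² + (0.560·90.79)²) = √(6712.77397 + 2584.94964) = 96.425 km
  3: √((-0.303·111.32)² + (0.688·90.79)²) = √(1137.71020 + 3901.69133) = 70.989 km
  4: √((-0.522·111.32)² + (0.526·90.79)²) = √(3376.66053 + 2280.59160) = 75.215 km
  → nearest: 1 (60.496 km)
Q2 at 35.151°N, 118.750°W:
  1: √((-0.038·111.32)² + (0.023·90.79)²) = √(17.89425 + 4.36045) = 4.717 km
  2: √((-0.296·111.32)² + (0.266·90.79)²) = √(1085.74995 + 583.22926) = 40.853 km
  3: √((0.137·111.32)² + (0.394·90.79)²) = √(232.58812 + 1279.58304) = 38.887 km
  4: √((-0.082·111.32)² + (0.232·90.79)²) = √(83.32477 + 443.66176) = 22.956 km
  → nearest: 1 (4.717 km)
Q3 at 35.758°N, 119.012°W:
  1: √((-0.645·111.32)² + (0.285·90.79)²) = √(5155.44104 + 669.52339) = 76.321 km
  2: √((-0.903·111.32)² + (0.528·90.79)²) = √(10104.66444 + 2297.96747) = 111.367 km
  3: √((-0.470·111.32)² + (0.656·90.79)²) = √(2737.42426 + 3547.18395) = 79.276 km
  4: √((-0.689·111.32)² + (0.494·90.79)²) = √(5882.81023 + 2011.54582) = 88.850 km
  → nearest: 1 (76.321 km)

Q1→1; Q2→1; Q3→1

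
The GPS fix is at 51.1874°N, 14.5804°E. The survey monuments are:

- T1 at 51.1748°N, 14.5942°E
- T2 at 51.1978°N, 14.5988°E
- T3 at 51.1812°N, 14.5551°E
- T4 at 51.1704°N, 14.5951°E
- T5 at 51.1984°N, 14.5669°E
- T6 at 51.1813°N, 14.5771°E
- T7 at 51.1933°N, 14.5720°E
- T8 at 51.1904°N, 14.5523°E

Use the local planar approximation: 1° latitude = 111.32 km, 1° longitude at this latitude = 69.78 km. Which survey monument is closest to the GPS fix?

Distances from 51.1874°N, 14.5804°E:
T1: √((-0.0126·111.32)² + (0.0138·69.78)²) = √(1.967377 + 0.927300) = 1.7014 km
T2: √((0.0104·111.32)² + (0.0184·69.78)²) = √(1.340334 + 1.648533) = 1.7288 km
T3: √((-0.0062·111.32)² + (-0.0253·69.78)²) = √(0.476354 + 3.116757) = 1.8956 km
T4: √((-0.0170·111.32)² + (0.0147·69.78)²) = √(3.581329 + 1.052196) = 2.1526 km
T5: √((0.0110·111.32)² + (-0.0135·69.78)²) = √(1.499449 + 0.887421) = 1.5449 km
T6: √((-0.0061·111.32)² + (-0.0033·69.78)²) = √(0.461112 + 0.053026) = 0.7170 km
T7: √((0.0059·111.32)² + (-0.0084·69.78)²) = √(0.431370 + 0.343574) = 0.8803 km
T8: √((0.0030·111.32)² + (-0.0281·69.78)²) = √(0.111529 + 3.844807) = 1.9891 km
Minimum: T6 at 0.7170 km.

T6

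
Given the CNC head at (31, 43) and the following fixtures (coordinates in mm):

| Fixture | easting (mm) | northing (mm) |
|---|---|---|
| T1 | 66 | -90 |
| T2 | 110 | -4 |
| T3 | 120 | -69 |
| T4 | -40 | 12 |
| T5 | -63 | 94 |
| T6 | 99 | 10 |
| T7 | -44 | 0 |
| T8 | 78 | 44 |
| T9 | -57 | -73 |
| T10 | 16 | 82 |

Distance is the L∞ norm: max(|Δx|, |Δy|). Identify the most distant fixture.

T1

Distances from (31, 43):
T1: max(|35|, |-133|) = 133 mm
T2: max(|79|, |-47|) = 79 mm
T3: max(|89|, |-112|) = 112 mm
T4: max(|-71|, |-31|) = 71 mm
T5: max(|-94|, |51|) = 94 mm
T6: max(|68|, |-33|) = 68 mm
T7: max(|-75|, |-43|) = 75 mm
T8: max(|47|, |1|) = 47 mm
T9: max(|-88|, |-116|) = 116 mm
T10: max(|-15|, |39|) = 39 mm
Maximum: T1 at 133 mm.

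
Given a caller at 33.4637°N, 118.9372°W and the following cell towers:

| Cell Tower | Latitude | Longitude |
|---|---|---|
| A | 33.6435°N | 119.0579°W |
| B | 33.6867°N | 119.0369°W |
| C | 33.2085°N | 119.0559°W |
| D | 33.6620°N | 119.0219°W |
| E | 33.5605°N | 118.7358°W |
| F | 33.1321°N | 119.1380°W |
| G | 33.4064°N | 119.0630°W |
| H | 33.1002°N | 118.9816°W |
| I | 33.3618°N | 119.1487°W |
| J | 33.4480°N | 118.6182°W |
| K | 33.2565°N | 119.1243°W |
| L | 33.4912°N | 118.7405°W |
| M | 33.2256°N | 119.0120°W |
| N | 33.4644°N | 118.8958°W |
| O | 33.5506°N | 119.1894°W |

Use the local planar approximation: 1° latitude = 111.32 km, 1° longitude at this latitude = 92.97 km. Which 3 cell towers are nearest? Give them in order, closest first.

N, G, L

Distances from 33.4637°N, 118.9372°W:
A: √((0.1798·111.32)² + (-0.1207·92.97)²) = √(400.613675 + 125.921591) = 22.9464 km
B: √((0.2230·111.32)² + (-0.0997·92.97)²) = √(616.248849 + 85.916382) = 26.4984 km
C: √((-0.2552·111.32)² + (-0.1187·92.97)²) = √(807.063554 + 121.783121) = 30.4770 km
D: √((0.1983·111.32)² + (-0.0847·92.97)²) = √(487.294852 + 62.008679) = 23.4372 km
E: √((0.0968·111.32)² + (0.2014·92.97)²) = √(116.117348 + 350.594093) = 21.6035 km
F: √((-0.3316·111.32)² + (-0.2008·92.97)²) = √(1362.622134 + 348.508262) = 41.3658 km
G: √((-0.0573·111.32)² + (-0.1258·92.97)²) = √(40.686997 + 136.787668) = 13.3220 km
H: √((-0.3635·111.32)² + (-0.0444·92.97)²) = √(1637.401658 + 17.039294) = 40.6748 km
I: √((-0.1019·111.32)² + (-0.2115·92.97)²) = √(128.675174 + 386.639665) = 22.7005 km
J: √((-0.0157·111.32)² + (0.3190·92.97)²) = √(3.054539 + 879.563154) = 29.7089 km
K: √((-0.2072·111.32)² + (-0.1871·92.97)²) = √(532.017475 + 302.575136) = 28.8893 km
L: √((0.0275·111.32)² + (0.1967·92.97)²) = √(9.371558 + 334.421647) = 18.5417 km
M: √((-0.2381·111.32)² + (-0.0748·92.97)²) = √(702.530504 + 48.360286) = 27.4024 km
N: √((0.0007·111.32)² + (0.0414·92.97)²) = √(0.006072 + 14.814478) = 3.8497 km
O: √((0.0869·111.32)² + (-0.2522·92.97)²) = √(93.580626 + 549.763403) = 25.3642 km
Sorted: N (3.8497 km) < G (13.3220 km) < L (18.5417 km) < E (21.6035 km) < I (22.7005 km) < …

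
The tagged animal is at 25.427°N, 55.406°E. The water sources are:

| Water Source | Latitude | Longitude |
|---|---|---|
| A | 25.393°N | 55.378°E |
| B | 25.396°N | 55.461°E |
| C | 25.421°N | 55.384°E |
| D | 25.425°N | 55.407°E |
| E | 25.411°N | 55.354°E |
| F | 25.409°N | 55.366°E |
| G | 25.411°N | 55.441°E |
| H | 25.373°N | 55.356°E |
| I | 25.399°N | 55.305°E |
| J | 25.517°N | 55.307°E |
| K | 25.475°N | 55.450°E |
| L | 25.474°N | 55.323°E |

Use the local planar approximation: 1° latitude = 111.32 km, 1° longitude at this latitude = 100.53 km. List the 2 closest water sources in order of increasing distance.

D, C

Distances from 25.427°N, 55.406°E:
A: √((-0.034·111.32)² + (-0.028·100.53)²) = √(14.32532 + 7.92332) = 4.717 km
B: √((-0.031·111.32)² + (0.055·100.53)²) = √(11.90885 + 30.57150) = 6.518 km
C: √((-0.006·111.32)² + (-0.022·100.53)²) = √(0.44612 + 4.89144) = 2.310 km
D: √((-0.002·111.32)² + (0.001·100.53)²) = √(0.04957 + 0.01011) = 0.244 km
E: √((-0.016·111.32)² + (-0.052·100.53)²) = √(3.17239 + 27.32738) = 5.523 km
F: √((-0.018·111.32)² + (-0.040·100.53)²) = √(4.01505 + 16.17005) = 4.493 km
G: √((-0.016·111.32)² + (0.035·100.53)²) = √(3.17239 + 12.38019) = 3.944 km
H: √((-0.054·111.32)² + (-0.050·100.53)²) = √(36.13549 + 25.26570) = 7.836 km
I: √((-0.028·111.32)² + (-0.101·100.53)²) = √(9.71544 + 103.09417) = 10.621 km
J: √((0.090·111.32)² + (-0.099·100.53)²) = √(100.37635 + 99.05166) = 14.122 km
K: √((0.048·111.32)² + (0.044·100.53)²) = √(28.55150 + 19.56576) = 6.937 km
L: √((0.047·111.32)² + (-0.083·100.53)²) = √(27.37424 + 69.62217) = 9.849 km
Sorted: D (0.244 km) < C (2.310 km) < G (3.944 km) < F (4.493 km) < …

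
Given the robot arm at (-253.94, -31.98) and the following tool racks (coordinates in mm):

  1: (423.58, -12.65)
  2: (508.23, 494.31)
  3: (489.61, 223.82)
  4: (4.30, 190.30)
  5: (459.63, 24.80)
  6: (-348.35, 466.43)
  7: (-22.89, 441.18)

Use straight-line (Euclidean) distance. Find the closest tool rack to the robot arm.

4

Distances from (-253.94, -31.98):
1: √((677.52)² + (19.33)²) = √(459033.3504 + 373.6489) = 677.80 mm
2: √((762.17)² + (526.29)²) = √(580903.1089 + 276981.1641) = 926.22 mm
3: √((743.55)² + (255.80)²) = √(552866.6025 + 65433.6400) = 786.32 mm
4: √((258.24)² + (222.28)²) = √(66687.8976 + 49408.3984) = 340.73 mm
5: √((713.57)² + (56.78)²) = √(509182.1449 + 3223.9684) = 715.83 mm
6: √((-94.41)² + (498.41)²) = √(8913.2481 + 248412.5281) = 507.27 mm
7: √((231.05)² + (473.16)²) = √(53384.1025 + 223880.3856) = 526.56 mm
Minimum: 4 at 340.73 mm.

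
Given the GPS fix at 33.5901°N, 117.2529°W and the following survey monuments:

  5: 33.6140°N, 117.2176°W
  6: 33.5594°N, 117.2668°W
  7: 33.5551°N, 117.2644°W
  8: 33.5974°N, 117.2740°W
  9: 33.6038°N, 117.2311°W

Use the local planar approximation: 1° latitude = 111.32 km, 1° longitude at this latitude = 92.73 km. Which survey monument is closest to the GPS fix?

Distances from 33.5901°N, 117.2529°W:
5: √((0.0239·111.32)² + (0.0353·92.73)²) = √(7.078516 + 10.714945) = 4.2182 km
6: √((-0.0307·111.32)² + (-0.0139·92.73)²) = √(11.679470 + 1.661384) = 3.6525 km
7: √((-0.0350·111.32)² + (-0.0115·92.73)²) = √(15.180374 + 1.137198) = 4.0395 km
8: √((0.0073·111.32)² + (-0.0211·92.73)²) = √(0.660377 + 3.828295) = 2.1186 km
9: √((0.0137·111.32)² + (0.0218·92.73)²) = √(2.325881 + 4.086519) = 2.5323 km
Minimum: 8 at 2.1186 km.

8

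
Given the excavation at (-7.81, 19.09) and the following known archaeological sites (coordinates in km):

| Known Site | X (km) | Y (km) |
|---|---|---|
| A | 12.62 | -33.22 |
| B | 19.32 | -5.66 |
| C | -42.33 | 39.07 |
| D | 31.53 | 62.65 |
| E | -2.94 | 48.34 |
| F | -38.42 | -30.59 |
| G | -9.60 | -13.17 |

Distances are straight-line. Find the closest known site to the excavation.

Distances from (-7.81, 19.09):
A: √((20.43)² + (-52.31)²) = √(417.3849 + 2736.3361) = 56.16 km
B: √((27.13)² + (-24.75)²) = √(736.0369 + 612.5625) = 36.72 km
C: √((-34.52)² + (19.98)²) = √(1191.6304 + 399.2004) = 39.89 km
D: √((39.34)² + (43.56)²) = √(1547.6356 + 1897.4736) = 58.70 km
E: √((4.87)² + (29.25)²) = √(23.7169 + 855.5625) = 29.65 km
F: √((-30.61)² + (-49.68)²) = √(936.9721 + 2468.1024) = 58.35 km
G: √((-1.79)² + (-32.26)²) = √(3.2041 + 1040.7076) = 32.31 km
Minimum: E at 29.65 km.

E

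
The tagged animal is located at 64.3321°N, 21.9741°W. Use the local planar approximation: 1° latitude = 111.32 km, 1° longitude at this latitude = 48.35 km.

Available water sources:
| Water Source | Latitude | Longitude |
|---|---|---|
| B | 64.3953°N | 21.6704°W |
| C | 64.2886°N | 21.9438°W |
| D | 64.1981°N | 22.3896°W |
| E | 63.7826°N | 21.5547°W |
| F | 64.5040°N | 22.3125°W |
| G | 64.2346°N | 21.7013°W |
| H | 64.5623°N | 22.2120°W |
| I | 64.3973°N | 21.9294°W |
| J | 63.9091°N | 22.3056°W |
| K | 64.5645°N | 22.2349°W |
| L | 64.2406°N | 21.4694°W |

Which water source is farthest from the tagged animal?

E

Distances from 64.3321°N, 21.9741°W:
B: √((0.0632·111.32)² + (0.3037·48.35)²) = √(49.497191 + 215.616772) = 16.2823 km
C: √((-0.0435·111.32)² + (0.0303·48.35)²) = √(23.449031 + 2.146240) = 5.0592 km
D: √((-0.1340·111.32)² + (-0.4155·48.35)²) = √(222.513309 + 403.584997) = 25.0220 km
E: √((-0.5495·111.32)² + (0.4194·48.35)²) = √(3741.810496 + 411.196878) = 64.4438 km
F: √((0.1719·111.32)² + (-0.3384·48.35)²) = √(366.182975 + 267.703263) = 25.1771 km
G: √((-0.0975·111.32)² + (0.2728·48.35)²) = √(117.802804 + 173.972934) = 17.0814 km
H: √((0.2302·111.32)² + (-0.2379·48.35)²) = √(656.684906 + 132.306701) = 28.0890 km
I: √((0.0652·111.32)² + (0.0447·48.35)²) = √(52.679493 + 4.670980) = 7.5730 km
J: √((-0.4230·111.32)² + (-0.3315·48.35)²) = √(2217.313647 + 256.897585) = 49.7414 km
K: √((0.2324·111.32)² + (-0.2608·48.35)²) = √(669.296637 + 159.004030) = 28.7802 km
L: √((-0.0915·111.32)² + (0.5047·48.35)²) = √(103.750114 + 595.469561) = 26.4428 km
Maximum: E at 64.4438 km.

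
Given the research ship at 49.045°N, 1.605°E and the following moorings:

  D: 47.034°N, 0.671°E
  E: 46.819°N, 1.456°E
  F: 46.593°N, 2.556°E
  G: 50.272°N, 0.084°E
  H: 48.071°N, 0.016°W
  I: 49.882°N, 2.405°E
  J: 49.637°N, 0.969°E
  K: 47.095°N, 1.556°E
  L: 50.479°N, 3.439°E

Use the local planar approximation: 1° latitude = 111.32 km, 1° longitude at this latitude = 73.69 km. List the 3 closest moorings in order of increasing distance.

Distances from 49.045°N, 1.605°E:
D: √((-2.011·111.32)² + (-0.934·73.69)²) = √(50115.32331 + 4737.08160) = 234.206 km
E: √((-2.226·111.32)² + (-0.149·73.69)²) = √(61404.00739 + 120.55623) = 248.041 km
F: √((-2.452·111.32)² + (0.951·73.69)²) = √(74505.32732 + 4911.09287) = 281.809 km
G: √((1.227·111.32)² + (-1.521·73.69)²) = √(18656.72976 + 12562.48456) = 176.690 km
H: √((-0.974·111.32)² + (-1.621·73.69)²) = √(11756.12808 + 14268.65846) = 161.322 km
I: √((0.837·111.32)² + (0.800·73.69)²) = √(8681.55081 + 3475.33830) = 110.258 km
J: √((0.592·111.32)² + (-0.636·73.69)²) = √(4342.99979 + 2196.50069) = 80.867 km
K: √((-1.950·111.32)² + (-0.049·73.69)²) = √(47121.12148 + 13.03795) = 217.104 km
L: √((1.434·111.32)² + (1.834·73.69)²) = √(25482.65638 + 18264.83594) = 209.159 km
Sorted: J (80.867 km) < I (110.258 km) < H (161.322 km) < G (176.690 km) < L (209.159 km) < …

J, I, H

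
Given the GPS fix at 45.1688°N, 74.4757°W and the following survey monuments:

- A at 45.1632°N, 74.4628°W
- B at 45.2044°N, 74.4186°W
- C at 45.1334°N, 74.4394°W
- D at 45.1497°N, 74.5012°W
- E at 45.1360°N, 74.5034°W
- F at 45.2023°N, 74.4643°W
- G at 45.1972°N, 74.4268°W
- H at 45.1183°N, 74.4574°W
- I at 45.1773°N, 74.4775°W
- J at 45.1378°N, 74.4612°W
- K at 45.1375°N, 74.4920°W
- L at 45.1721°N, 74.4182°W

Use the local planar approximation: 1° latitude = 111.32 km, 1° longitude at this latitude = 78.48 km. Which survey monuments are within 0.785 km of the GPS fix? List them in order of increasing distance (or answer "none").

Distances from 45.1688°N, 74.4757°W:
A: 1.1889 km
B: 5.9822 km
C: 4.8626 km
D: 2.9199 km
E: 4.2494 km
F: 3.8350 km
G: 4.9722 km
H: 5.8022 km
I: 0.9567 km
J: 3.6337 km
K: 3.7117 km
L: 4.5275 km
Threshold 0.785 km: none within range.

none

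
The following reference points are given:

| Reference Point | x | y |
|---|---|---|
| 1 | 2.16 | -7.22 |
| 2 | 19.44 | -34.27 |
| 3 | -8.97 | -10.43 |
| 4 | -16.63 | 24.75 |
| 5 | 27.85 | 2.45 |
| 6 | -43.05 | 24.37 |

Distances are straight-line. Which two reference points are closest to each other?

Pairwise distances:
1–2: 32.10
1–3: 11.58
1–4: 37.08
1–5: 27.45
1–6: 55.15
2–3: 37.09
2–4: 69.17
2–5: 37.67
2–6: 85.70
3–4: 36.00
3–5: 39.01
3–6: 48.71
4–5: 49.76
4–6: 26.42
5–6: 74.21
Closest pair: 1–3 at 11.58.

1 and 3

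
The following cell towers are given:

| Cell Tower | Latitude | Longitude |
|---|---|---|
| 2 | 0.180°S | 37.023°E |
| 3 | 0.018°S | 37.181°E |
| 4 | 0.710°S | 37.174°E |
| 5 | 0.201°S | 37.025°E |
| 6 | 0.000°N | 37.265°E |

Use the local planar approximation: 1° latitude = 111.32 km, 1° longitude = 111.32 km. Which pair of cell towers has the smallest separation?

2 and 5

Pairwise distances:
2–3: 25.191 km
2–4: 61.347 km
2–5: 2.348 km
2–6: 33.574 km
3–4: 77.037 km
3–5: 26.769 km
3–6: 9.563 km
4–5: 59.040 km
4–6: 79.684 km
5–6: 34.849 km
Closest pair: 2–5 at 2.348 km.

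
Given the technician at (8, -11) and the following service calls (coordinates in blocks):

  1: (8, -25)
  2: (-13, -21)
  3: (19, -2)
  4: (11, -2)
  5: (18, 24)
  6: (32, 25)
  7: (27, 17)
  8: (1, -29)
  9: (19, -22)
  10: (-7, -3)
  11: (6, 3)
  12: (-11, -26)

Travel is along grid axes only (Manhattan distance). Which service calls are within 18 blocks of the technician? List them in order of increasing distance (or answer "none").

Distances from (8, -11):
1: |0| + |-14| = 0 + 14 = 14 blocks
2: |-21| + |-10| = 21 + 10 = 31 blocks
3: |11| + |9| = 11 + 9 = 20 blocks
4: |3| + |9| = 3 + 9 = 12 blocks
5: |10| + |35| = 10 + 35 = 45 blocks
6: |24| + |36| = 24 + 36 = 60 blocks
7: |19| + |28| = 19 + 28 = 47 blocks
8: |-7| + |-18| = 7 + 18 = 25 blocks
9: |11| + |-11| = 11 + 11 = 22 blocks
10: |-15| + |8| = 15 + 8 = 23 blocks
11: |-2| + |14| = 2 + 14 = 16 blocks
12: |-19| + |-15| = 19 + 15 = 34 blocks
Threshold 18 blocks: 4 (12 blocks), 1 (14 blocks), 11 (16 blocks) are within range.

4, 1, 11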